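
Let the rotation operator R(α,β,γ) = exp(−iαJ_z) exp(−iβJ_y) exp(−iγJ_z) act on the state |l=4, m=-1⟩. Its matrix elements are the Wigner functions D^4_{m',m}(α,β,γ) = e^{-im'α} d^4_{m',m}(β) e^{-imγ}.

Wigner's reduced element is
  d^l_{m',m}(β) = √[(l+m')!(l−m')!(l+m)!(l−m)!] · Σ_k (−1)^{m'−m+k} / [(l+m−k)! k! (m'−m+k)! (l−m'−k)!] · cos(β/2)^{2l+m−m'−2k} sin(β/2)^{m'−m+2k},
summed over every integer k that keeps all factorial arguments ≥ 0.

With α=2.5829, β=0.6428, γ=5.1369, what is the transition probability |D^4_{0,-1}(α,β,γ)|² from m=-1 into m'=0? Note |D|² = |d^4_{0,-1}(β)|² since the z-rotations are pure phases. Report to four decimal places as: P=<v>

Split into d^4_{0,-1}(β=0.6428) × two z-phases.
c=cos(0.6428/2)=0.948794, s=sin(0.6428/2)=0.315895; N=√[24·24·6·120]=643.987578
Admissible k: 0..3 (factorial args all ≥0)
  k=0: (−1)^1·643.9876/(144)·0.9488^7·0.3159^1 = -0.977827
  k=1: (−1)^2·643.9876/(24)·0.9488^5·0.3159^3 = +0.650362
  k=2: (−1)^3·643.9876/(24)·0.9488^3·0.3159^5 = -0.072094
  k=3: (−1)^4·643.9876/(144)·0.9488^1·0.3159^7 = +0.001332
d^4_{0,-1}(0.6428) = -0.977827 +0.650362 -0.072094 +0.001332 = -0.398226
|D^4_{0,-1}|² = |d^4_{0,-1}(β)|² = (-0.398226)² = 0.158584 (the z-rotation phases have unit modulus)

P=0.1586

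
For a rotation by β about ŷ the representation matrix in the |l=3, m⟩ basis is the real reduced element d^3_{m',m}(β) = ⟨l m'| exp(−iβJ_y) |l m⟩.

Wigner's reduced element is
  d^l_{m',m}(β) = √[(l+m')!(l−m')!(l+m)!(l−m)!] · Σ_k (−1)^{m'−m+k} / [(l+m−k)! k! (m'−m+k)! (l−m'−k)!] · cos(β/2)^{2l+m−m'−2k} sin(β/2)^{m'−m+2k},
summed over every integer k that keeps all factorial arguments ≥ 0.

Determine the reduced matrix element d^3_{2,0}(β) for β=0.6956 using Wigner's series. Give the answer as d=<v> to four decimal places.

d^3_{2,0}(β=0.6956) via Wigner's sum:
c=cos(0.6956/2)=0.940125, s=sin(0.6956/2)=0.340830; N=√[120·1·6·6]=65.726707
Admissible k: 0..1 (factorial args all ≥0)
  k=0: (−1)^2·65.7267/(12)·0.9401^4·0.3408^2 = +0.497026
  k=1: (−1)^3·65.7267/(12)·0.9401^2·0.3408^4 = -0.065326
d^3_{2,0}(0.6956) = +0.497026 -0.065326 = +0.431700

d=0.4317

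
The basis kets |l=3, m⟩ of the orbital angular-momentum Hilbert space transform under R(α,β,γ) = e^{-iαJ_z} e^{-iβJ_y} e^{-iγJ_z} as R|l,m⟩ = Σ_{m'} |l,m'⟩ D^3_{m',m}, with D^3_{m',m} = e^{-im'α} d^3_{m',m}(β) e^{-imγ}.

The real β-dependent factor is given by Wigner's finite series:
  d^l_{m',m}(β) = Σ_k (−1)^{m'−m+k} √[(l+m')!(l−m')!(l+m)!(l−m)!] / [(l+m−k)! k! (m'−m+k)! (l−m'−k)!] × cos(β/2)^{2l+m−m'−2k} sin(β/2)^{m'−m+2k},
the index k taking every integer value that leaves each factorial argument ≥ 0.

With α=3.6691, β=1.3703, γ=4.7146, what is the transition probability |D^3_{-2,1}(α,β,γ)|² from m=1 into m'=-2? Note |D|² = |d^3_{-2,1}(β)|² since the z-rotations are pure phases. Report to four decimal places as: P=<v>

Split into d^3_{-2,1}(β=1.3703) × two z-phases.
With c≡cos(β/2)=0.774324 and s≡sin(β/2)=0.632789, N=[1·120·24·2]^{1/2}=75.894664
Admissible k: 3..4 (factorial args all ≥0)
  k=3: (−1)^0·75.8947/(12)·0.7743^3·0.6328^3 = +0.744004
  k=4: (−1)^1·75.8947/(24)·0.7743^1·0.6328^5 = -0.248438
d^3_{-2,1}(1.3703) = +0.744004 -0.248438 = +0.495566
|D^3_{-2,1}|² = |d^3_{-2,1}(β)|² = (+0.495566)² = 0.245586 (the z-rotation phases have unit modulus)

P=0.2456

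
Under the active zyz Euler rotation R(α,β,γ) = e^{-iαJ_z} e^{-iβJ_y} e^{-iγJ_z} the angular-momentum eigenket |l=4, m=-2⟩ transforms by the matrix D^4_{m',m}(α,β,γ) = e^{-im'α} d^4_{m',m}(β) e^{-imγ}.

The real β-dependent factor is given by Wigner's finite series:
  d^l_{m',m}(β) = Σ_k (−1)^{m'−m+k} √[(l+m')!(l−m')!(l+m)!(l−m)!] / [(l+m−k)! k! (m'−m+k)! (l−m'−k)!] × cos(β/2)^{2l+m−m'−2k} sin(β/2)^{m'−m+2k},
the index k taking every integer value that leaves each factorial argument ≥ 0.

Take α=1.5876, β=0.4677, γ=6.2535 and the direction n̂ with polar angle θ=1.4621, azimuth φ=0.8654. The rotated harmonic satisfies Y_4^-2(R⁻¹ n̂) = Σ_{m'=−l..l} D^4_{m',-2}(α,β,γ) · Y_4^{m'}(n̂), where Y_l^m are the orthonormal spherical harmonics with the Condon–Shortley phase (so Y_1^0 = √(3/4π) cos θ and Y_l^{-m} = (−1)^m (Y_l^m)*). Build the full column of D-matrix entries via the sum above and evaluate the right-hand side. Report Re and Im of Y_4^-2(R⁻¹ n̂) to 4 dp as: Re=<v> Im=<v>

Re=-0.0003 Im=0.0851

Need the full column D^4_{m',-2} for m'=−4..4 at α=1.5876, β=0.4677, γ=6.2535.
cos(β/2)=0.972781, sin(β/2)=0.231724
d^4_{-4,-2}: single k=2 term ⇒ +0.240777;  D = +0.240769+0.001889i
d^4_{-3,-2}: k∈[1..2] ⇒ +0.714731 -0.121668 = +0.593063;  D = -0.005314-0.593039i
d^4_{-2,-2}: k∈[0..2] ⇒ +0.801904 -0.546030 +0.038729 = +0.294603;  D = -0.294505+0.007589i
d^4_{-1,-2}: k∈[0..2] ⇒ -0.810429 +0.229931 -0.008698 = -0.589196;  D = -0.025073-0.588662i
d^4_{0,-2}: k∈[0..2] ⇒ +0.431675 -0.065319 +0.001390 = +0.367746;  D = +0.367098-0.021820i
d^4_{1,-2}: k∈[0..2] ⇒ -0.153288 +0.013047 -0.000148 = -0.140389;  D = +0.010684+0.139982i
d^4_{2,-2}: k∈[0..2] ⇒ +0.038729 -0.001758 +0.000008 = +0.036980;  D = -0.036820+0.003433i
d^4_{3,-2}: k∈[0..1] ⇒ -0.006904 +0.000131 = -0.006773;  D = -0.000742-0.006732i
d^4_{4,-2}: single k=0 term ⇒ +0.000775;  D = +0.000769-0.000098i
Y_4^{m'}(θ=1.4621,φ=0.8654) and Σ D·Y over m':
  (+0.2408+0.0019i)·(-0.4102+0.1360i)  (-0.0053-0.5930i)·(-0.1140-0.0692i)  (-0.2945+0.0076i)·(+0.0483+0.2995i)  (-0.0251-0.5887i)·(-0.0965+0.1133i)  (+0.3671-0.0218i)·(+0.2805+0.0000i)  (+0.0107+0.1400i)·(+0.0965+0.1133i)  (-0.0368+0.0034i)·(+0.0483-0.2995i)  (-0.0007-0.0067i)·(+0.1140-0.0692i)  (+0.0008-0.0001i)·(-0.4102-0.1360i)
Y_4^-2(R⁻¹ n̂) = -0.000319+0.085105i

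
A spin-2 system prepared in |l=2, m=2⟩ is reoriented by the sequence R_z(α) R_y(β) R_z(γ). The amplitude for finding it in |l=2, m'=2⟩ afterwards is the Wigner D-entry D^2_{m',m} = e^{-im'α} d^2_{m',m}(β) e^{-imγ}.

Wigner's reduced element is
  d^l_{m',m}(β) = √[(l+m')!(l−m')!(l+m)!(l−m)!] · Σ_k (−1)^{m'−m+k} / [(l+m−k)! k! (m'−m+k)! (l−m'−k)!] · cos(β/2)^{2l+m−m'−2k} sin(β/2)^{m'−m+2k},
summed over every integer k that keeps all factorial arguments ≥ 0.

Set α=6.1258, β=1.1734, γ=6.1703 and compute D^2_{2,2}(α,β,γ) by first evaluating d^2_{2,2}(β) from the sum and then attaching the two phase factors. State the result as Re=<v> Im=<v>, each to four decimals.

Split into d^2_{2,2}(β=1.1734) × two z-phases.
Half-angle: c=0.832772, s=0.553616. N=√(24·1·24·1)=24.000000
The bounds max(0,m−m')=0 and min(l+m,l−m')=0 give 1 term
  k=0: (−1)^0·24.0000/(24)·0.8328^4·0.5536^0 = +0.480955
d^2_{2,2}(1.1734) = +0.480955
Attach z-rotation phases: D = e^{-i(2)(6.1258)}·(+0.480955)·e^{-i(2)(6.1703)} = +0.412386+0.247500i

Re=0.4124 Im=0.2475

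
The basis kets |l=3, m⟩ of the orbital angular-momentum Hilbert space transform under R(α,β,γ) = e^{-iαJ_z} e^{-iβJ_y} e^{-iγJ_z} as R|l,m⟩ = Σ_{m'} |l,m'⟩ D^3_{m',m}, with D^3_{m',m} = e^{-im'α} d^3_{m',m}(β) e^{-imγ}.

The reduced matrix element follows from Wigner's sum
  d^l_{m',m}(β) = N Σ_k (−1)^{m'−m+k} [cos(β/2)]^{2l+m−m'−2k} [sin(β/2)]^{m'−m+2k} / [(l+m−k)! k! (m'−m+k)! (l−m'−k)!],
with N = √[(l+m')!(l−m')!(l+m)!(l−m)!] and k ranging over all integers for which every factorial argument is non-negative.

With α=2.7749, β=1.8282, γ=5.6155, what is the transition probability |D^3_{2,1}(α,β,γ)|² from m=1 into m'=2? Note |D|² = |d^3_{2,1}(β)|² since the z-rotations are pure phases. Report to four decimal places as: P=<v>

P=0.2526

Split into d^3_{2,1}(β=1.8282) × two z-phases.
c=cos(1.8282/2)=0.610504, s=sin(1.8282/2)=0.792013; N=√[120·1·24·2]=75.894664
The bounds max(0,m−m')=0 and min(l+m,l−m')=1 give 2 terms
  k=0: (−1)^1·75.8947/(24)·0.6105^5·0.7920^1 = -0.212409
  k=1: (−1)^2·75.8947/(12)·0.6105^3·0.7920^3 = +0.714978
d^3_{2,1}(1.8282) = -0.212409 +0.714978 = +0.502568
|D^3_{2,1}|² = |d^3_{2,1}(β)|² = (+0.502568)² = 0.252575 (the z-rotation phases have unit modulus)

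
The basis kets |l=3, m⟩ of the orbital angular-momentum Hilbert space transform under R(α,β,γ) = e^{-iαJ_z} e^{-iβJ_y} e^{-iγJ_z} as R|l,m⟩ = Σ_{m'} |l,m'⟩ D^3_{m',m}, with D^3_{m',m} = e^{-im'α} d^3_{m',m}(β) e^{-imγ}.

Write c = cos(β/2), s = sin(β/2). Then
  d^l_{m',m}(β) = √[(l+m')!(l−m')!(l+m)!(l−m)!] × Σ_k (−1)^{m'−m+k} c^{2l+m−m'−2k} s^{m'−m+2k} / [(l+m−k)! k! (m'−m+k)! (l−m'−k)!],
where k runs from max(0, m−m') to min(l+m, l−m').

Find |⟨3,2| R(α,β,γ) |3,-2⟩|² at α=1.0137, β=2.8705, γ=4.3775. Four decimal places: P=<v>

Split into d^3_{2,-2}(β=2.8705) × two z-phases.
With c≡cos(β/2)=0.135132 and s≡sin(β/2)=0.990828, N=[120·1·1·120]^{1/2}=120.000000
The bounds max(0,m−m')=0 and min(l+m,l−m')=1 give 2 terms
  k=0: (−1)^4·120.0000/(24)·0.1351^2·0.9908^4 = +0.087999
  k=1: (−1)^5·120.0000/(120)·0.1351^0·0.9908^6 = -0.946213
d^3_{2,-2}(2.8705) = +0.087999 -0.946213 = -0.858214
|D^3_{2,-2}|² = |d^3_{2,-2}(β)|² = (-0.858214)² = 0.736531 (the z-rotation phases have unit modulus)

P=0.7365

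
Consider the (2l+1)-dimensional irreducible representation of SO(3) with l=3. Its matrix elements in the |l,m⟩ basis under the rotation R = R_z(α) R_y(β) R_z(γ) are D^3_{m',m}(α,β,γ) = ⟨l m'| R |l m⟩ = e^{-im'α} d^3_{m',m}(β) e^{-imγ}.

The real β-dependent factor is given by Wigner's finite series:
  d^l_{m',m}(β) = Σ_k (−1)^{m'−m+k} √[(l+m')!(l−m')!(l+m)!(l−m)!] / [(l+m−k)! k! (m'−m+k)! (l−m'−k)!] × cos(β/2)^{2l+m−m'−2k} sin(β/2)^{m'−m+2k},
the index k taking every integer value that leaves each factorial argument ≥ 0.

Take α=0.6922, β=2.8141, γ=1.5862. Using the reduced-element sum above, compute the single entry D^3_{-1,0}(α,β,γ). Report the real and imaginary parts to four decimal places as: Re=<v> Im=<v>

Split into d^3_{-1,0}(β=2.8141) × two z-phases.
Half-angle: c=0.163016, s=0.986623. N=√(2·24·6·6)=41.569219
Admissible k: 1..3 (factorial args all ≥0)
  k=1: (−1)^0·41.5692/(12)·0.1630^5·0.9866^1 = +0.000393
  k=2: (−1)^1·41.5692/(4)·0.1630^3·0.9866^3 = -0.043237
  k=3: (−1)^2·41.5692/(12)·0.1630^1·0.9866^5 = +0.527931
d^3_{-1,0}(2.8141) = +0.000393 -0.043237 +0.527931 = +0.485087
D = (+0.769844+0.638232i)·(+0.485087)·(+1.000000+0.000000i) = +0.373442+0.309598i

Re=0.3734 Im=0.3096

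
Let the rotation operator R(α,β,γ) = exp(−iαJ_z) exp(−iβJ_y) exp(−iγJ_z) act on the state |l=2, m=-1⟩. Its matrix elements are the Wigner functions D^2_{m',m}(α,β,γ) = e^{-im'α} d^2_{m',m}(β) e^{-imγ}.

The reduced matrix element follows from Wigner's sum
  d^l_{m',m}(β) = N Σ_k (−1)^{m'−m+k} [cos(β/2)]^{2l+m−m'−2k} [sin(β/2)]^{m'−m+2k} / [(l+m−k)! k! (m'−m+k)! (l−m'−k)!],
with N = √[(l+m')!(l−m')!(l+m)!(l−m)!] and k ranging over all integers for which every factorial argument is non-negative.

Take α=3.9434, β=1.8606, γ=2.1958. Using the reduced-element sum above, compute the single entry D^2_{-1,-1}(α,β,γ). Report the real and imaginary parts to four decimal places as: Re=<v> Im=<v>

Re=-0.5554 Im=0.0805

First d^2_{-1,-1}(β=1.8606), then the phase factors e^{-i(-1)α} and e^{-i(-1)γ}:
With c≡cos(β/2)=0.597593 and s≡sin(β/2)=0.801799, N=[1·6·1·6]^{1/2}=6.000000
Admissible k: 0..1 (factorial args all ≥0)
  k=0: (−1)^0·6.0000/(6)·0.5976^4·0.8018^0 = +0.127533
  k=1: (−1)^1·6.0000/(2)·0.5976^2·0.8018^2 = -0.688754
d^2_{-1,-1}(1.8606) = +0.127533 -0.688754 = -0.561221
Phases: e^{-i·(-1)·3.9434}=-0.695409-0.718614i, e^{-i·(-1)·2.1958}=-0.585100+0.810961i ⇒ D=-0.555413+0.080529i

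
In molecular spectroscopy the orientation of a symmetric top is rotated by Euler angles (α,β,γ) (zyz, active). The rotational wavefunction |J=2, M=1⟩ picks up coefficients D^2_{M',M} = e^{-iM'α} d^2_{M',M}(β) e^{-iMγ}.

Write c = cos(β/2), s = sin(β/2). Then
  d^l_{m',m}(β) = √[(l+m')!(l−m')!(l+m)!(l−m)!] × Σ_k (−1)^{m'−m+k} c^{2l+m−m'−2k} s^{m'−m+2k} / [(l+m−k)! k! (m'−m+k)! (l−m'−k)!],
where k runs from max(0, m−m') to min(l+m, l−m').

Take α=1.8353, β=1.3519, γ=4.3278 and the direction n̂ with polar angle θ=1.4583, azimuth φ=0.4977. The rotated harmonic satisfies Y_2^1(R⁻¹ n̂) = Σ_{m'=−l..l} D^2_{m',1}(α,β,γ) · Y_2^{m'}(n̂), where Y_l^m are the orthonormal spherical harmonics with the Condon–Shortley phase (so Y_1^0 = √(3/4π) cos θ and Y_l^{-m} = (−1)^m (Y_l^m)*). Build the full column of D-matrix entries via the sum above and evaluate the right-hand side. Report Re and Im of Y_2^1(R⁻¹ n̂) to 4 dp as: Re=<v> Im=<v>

Need the full column D^2_{m',1} for m'=−2..2 at α=1.8353, β=1.3519, γ=4.3278.
cos(β/2)=0.780113, sin(β/2)=0.625639
d^2_{-2,1}: single k=3 term ⇒ +0.382084;  D = +0.302498-0.233416i
d^2_{-1,1}: k∈[2..3] ⇒ +0.714634 -0.153213 = +0.561421;  D = -0.447246-0.339359i
d^2_{0,1}: k∈[1..2] ⇒ +0.727565 -0.467955 = +0.259610;  D = -0.097400+0.240646i
d^2_{1,1}: k∈[0..1] ⇒ +0.370365 -0.714634 = -0.344269;  D = -0.341789-0.041242i
d^2_{2,1}: single k=0 term ⇒ -0.594054;  D = +0.085494+0.587870i
Y_2^{m'}(θ=1.4583,φ=0.4977) and Σ D·Y over m':
  (+0.3025-0.2334i)·(+0.2075-0.3200i)  (-0.4472-0.3394i)·(+0.0757-0.0411i)  (-0.0974+0.2406i)·(-0.3035+0.0000i)  (-0.3418-0.0412i)·(-0.0757-0.0411i)  (+0.0855+0.5879i)·(+0.2075+0.3200i)
Y_2^1(R⁻¹ n̂) = -0.176363-0.059013i

Re=-0.1764 Im=-0.0590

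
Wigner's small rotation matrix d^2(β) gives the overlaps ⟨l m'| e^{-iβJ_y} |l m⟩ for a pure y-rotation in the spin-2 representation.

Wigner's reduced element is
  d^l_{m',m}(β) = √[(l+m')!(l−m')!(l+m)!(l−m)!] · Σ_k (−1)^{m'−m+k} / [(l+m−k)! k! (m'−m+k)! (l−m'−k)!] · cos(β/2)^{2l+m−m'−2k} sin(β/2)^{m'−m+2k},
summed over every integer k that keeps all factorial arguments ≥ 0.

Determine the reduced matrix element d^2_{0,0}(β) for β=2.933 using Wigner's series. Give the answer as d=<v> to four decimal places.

d=0.9357

d^2_{0,0}(β=2.933) via Wigner's sum:
With c≡cos(β/2)=0.104107 and s≡sin(β/2)=0.994566, N=[2·2·2·2]^{1/2}=4.000000
Admissible k: 0..2 (factorial args all ≥0)
  k=0: (−1)^0·4.0000/(4)·0.1041^4·0.9946^0 = +0.000117
  k=1: (−1)^1·4.0000/(1)·0.1041^2·0.9946^2 = -0.042883
  k=2: (−1)^2·4.0000/(4)·0.1041^0·0.9946^4 = +0.978441
d^2_{0,0}(2.933) = +0.000117 -0.042883 +0.978441 = +0.935675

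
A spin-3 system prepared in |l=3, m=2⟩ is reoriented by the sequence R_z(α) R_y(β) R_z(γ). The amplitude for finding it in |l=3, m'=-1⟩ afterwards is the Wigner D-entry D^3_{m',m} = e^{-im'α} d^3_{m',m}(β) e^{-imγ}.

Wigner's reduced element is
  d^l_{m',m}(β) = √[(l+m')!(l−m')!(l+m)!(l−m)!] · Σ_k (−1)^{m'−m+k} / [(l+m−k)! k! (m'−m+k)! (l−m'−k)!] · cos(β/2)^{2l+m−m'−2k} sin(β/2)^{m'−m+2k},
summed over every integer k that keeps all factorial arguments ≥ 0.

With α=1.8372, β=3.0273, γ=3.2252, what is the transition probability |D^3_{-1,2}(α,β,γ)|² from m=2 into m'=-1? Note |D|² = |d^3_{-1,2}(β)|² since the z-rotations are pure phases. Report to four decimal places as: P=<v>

P=0.0317

First d^3_{-1,2}(β=3.0273), then the phase factors e^{-i(-1)α} and e^{-i(2)γ}:
c=cos(3.0273/2)=0.057115, s=sin(3.0273/2)=0.998368; N=√[2·24·120·1]=75.894664
k∈{3,4} keeps every argument non-negative
  k=3: (−1)^0·75.8947/(12)·0.0571^3·0.9984^3 = +0.001173
  k=4: (−1)^1·75.8947/(24)·0.0571^1·0.9984^5 = -0.179145
d^3_{-1,2}(3.0273) = +0.001173 -0.179145 = -0.177972
|D^3_{-1,2}|² = |d^3_{-1,2}(β)|² = (-0.177972)² = 0.031674 (the z-rotation phases have unit modulus)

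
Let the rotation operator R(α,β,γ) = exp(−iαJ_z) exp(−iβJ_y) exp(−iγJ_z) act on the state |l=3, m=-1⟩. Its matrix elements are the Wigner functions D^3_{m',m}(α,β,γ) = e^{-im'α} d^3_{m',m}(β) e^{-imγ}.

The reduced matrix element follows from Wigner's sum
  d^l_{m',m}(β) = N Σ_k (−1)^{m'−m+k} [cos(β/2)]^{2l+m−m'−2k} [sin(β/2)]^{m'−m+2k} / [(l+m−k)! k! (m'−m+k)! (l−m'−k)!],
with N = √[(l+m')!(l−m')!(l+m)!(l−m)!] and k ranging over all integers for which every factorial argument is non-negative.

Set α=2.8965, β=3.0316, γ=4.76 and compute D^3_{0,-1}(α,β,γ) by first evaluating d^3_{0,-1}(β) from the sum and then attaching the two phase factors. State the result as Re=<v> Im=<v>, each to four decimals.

D^3_{0,-1}(2.8965,3.0316,4.76) = e^{-i·0·2.8965}·d^3_{0,-1}(3.0316)·e^{-i·-1·4.76}. Compute d first:
With c≡cos(β/2)=0.054969 and s≡sin(β/2)=0.998488, N=[6·6·2·24]^{1/2}=41.569219
k: max(0,(-1)−(0))=0 … min(3+(-1),3−(0))=2
  k=0: (−1)^1·41.5692/(12)·0.0550^5·0.9985^1 = -0.000002
  k=1: (−1)^2·41.5692/(4)·0.0550^3·0.9985^3 = +0.001718
  k=2: (−1)^3·41.5692/(12)·0.0550^1·0.9985^5 = -0.188982
d^3_{0,-1}(3.0316) = -0.000002 +0.001718 -0.188982 = -0.187265
Phases: e^{-i·(0)·2.8965}=+1.000000+0.000000i, e^{-i·(-1)·4.76}=+0.047593-0.998867i ⇒ D=-0.008913+0.187053i

Re=-0.0089 Im=0.1871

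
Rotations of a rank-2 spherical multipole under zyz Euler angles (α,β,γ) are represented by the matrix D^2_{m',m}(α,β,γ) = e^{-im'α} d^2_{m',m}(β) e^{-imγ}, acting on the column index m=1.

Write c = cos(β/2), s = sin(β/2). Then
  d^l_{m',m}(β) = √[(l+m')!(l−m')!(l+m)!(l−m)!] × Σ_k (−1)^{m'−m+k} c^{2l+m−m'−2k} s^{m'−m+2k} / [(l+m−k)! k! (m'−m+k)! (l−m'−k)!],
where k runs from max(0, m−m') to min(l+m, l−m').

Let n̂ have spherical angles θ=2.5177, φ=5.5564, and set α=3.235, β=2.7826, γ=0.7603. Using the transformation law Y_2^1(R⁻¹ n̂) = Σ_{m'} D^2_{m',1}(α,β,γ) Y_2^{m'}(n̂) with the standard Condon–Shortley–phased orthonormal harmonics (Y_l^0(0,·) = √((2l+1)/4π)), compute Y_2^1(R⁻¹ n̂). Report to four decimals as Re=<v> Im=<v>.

Re=-0.3694 Im=0.0690

Need the full column D^2_{m',1} for m'=−2..2 at α=3.235, β=2.7826, γ=0.7603.
cos(β/2)=0.178534, sin(β/2)=0.983934
d^2_{-2,1}: single k=3 term ⇒ +0.340133;  D = +0.285717-0.184543i
d^2_{-1,1}: k∈[2..3] ⇒ +0.092575 -0.937267 = -0.844692;  D = +0.663715-0.522482i
d^2_{0,1}: k∈[1..2] ⇒ +0.013715 -0.416576 = -0.402861;  D = -0.291925+0.277627i
d^2_{1,1}: k∈[0..1] ⇒ +0.001016 -0.092575 = -0.091559;  D = +0.060172-0.069010i
d^2_{2,1}: single k=0 term ⇒ -0.011198;  D = -0.006540+0.009090i
Y_2^{m'}(θ=2.5177,φ=5.5564) and Σ D·Y over m':
  (+0.2857-0.1845i)·(+0.0154+0.1309i)  (+0.6637-0.5225i)·(-0.2737-0.2434i)  (-0.2919+0.2776i)·(+0.3079+0.0000i)  (+0.0602-0.0690i)·(+0.2737-0.2434i)  (-0.0065+0.0091i)·(+0.0154-0.1309i)
Y_2^1(R⁻¹ n̂) = -0.369396+0.068974i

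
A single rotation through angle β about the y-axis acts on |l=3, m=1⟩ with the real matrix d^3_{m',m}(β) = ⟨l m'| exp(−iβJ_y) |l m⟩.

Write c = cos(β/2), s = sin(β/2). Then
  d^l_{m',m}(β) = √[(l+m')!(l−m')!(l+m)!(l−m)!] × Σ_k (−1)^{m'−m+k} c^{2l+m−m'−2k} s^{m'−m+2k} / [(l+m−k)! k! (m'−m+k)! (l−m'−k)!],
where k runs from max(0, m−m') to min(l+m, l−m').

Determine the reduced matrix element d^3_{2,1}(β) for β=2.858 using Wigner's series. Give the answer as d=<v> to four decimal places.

d^3_{2,1}(β=2.858) via Wigner's sum:
Half-angle: c=0.141322, s=0.989964. N=√(120·1·24·2)=75.894664
k: max(0,(1)−(2))=0 … min(3+(1),3−(2))=1
  k=0: (−1)^1·75.8947/(24)·0.1413^5·0.9900^1 = -0.000176
  k=1: (−1)^2·75.8947/(12)·0.1413^3·0.9900^3 = +0.017319
d^3_{2,1}(2.858) = -0.000176 +0.017319 = +0.017142

d=0.0171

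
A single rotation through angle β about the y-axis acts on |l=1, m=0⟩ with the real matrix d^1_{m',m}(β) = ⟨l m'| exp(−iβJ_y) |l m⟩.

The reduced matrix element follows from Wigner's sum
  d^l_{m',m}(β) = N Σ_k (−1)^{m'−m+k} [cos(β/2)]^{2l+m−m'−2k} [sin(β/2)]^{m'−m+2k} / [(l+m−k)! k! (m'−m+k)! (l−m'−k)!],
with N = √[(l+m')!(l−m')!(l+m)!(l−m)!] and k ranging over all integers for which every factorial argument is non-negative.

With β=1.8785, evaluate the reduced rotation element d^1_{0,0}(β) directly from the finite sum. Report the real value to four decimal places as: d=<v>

d=-0.3029

d^1_{0,0}(β=1.8785) via Wigner's sum:
Half-angle: c=0.590394, s=0.807116. N=√(1·1·1·1)=1.000000
The bounds max(0,m−m')=0 and min(l+m,l−m')=1 give 2 terms
  k=0: (−1)^0·1.0000/(1)·0.5904^2·0.8071^0 = +0.348565
  k=1: (−1)^1·1.0000/(1)·0.5904^0·0.8071^2 = -0.651435
d^1_{0,0}(1.8785) = +0.348565 -0.651435 = -0.302871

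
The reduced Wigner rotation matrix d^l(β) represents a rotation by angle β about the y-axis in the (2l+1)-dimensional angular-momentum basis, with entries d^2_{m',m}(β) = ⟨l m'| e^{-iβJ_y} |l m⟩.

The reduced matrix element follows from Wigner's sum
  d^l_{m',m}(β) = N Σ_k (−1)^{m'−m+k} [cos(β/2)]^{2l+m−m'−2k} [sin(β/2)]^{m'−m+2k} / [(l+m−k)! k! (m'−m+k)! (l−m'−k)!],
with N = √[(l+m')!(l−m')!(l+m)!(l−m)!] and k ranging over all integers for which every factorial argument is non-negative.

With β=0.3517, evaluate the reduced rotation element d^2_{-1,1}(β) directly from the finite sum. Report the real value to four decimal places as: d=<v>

d=0.0881

d^2_{-1,1}(β=0.3517) via Wigner's sum:
With c≡cos(β/2)=0.984578 and s≡sin(β/2)=0.174945, N=[1·6·6·1]^{1/2}=6.000000
Admissible k: 2..3 (factorial args all ≥0)
  k=2: (−1)^0·6.0000/(2)·0.9846^2·0.1749^2 = +0.089007
  k=3: (−1)^1·6.0000/(6)·0.9846^0·0.1749^4 = -0.000937
d^2_{-1,1}(0.3517) = +0.089007 -0.000937 = +0.088070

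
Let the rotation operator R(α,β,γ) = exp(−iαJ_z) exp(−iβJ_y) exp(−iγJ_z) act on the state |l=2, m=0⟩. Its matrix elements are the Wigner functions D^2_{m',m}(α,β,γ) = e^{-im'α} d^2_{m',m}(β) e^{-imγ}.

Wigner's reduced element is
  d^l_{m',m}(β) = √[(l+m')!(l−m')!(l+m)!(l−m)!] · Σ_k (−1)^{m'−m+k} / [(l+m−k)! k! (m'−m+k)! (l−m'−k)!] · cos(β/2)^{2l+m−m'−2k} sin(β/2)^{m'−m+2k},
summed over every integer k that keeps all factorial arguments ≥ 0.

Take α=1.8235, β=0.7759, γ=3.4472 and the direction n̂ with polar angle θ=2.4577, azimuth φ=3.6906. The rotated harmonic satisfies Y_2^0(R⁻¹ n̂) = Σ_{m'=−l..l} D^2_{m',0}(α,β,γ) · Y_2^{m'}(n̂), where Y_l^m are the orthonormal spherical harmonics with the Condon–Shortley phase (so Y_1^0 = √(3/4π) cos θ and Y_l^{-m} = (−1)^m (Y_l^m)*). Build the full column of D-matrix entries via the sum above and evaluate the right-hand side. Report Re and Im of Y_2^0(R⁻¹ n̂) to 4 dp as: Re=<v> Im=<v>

Need the full column D^2_{m',0} for m'=−2..2 at α=1.8235, β=0.7759, γ=3.4472.
cos(β/2)=0.925687, sin(β/2)=0.378292
d^2_{-2,0}: single k=2 term ⇒ +0.300370;  D = -0.262817-0.145428i
d^2_{-1,0}: k∈[1..2] ⇒ +0.735011 -0.122749 = +0.612262;  D = -0.153079+0.592816i
d^2_{0,0}: k∈[0..2] ⇒ +0.734270 -0.490502 +0.020479 = +0.264246;  D = +0.264246+0.000000i
d^2_{1,0}: k∈[0..1] ⇒ -0.735011 +0.122749 = -0.612262;  D = +0.153079+0.592816i
d^2_{2,0}: single k=0 term ⇒ +0.300370;  D = -0.262817+0.145428i
Y_2^{m'}(θ=2.4577,φ=3.6906) and Σ D·Y over m':
  (-0.2628-0.1454i)·(+0.0702-0.1373i)  (-0.1531+0.5928i)·(+0.3227-0.1974i)  (+0.2642+0.0000i)·(+0.2531+0.0000i)  (+0.1531+0.5928i)·(-0.3227-0.1974i)  (-0.2628+0.1454i)·(+0.0702+0.1373i)
Y_2^0(R⁻¹ n̂) = +0.125312+0.000000i

Re=0.1253 Im=0.0000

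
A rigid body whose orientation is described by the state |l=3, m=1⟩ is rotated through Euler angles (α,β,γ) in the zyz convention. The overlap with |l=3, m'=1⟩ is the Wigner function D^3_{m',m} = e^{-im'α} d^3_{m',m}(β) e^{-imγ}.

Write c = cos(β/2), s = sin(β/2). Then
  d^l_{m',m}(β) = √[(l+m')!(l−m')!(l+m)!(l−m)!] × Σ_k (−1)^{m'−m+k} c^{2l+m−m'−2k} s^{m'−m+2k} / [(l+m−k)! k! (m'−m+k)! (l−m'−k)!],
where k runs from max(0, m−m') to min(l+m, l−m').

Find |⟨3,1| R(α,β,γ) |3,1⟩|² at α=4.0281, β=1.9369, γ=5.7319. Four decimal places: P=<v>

P=0.1305

First d^3_{1,1}(β=1.9369), then the phase factors e^{-i(1)α} and e^{-i(1)γ}:
Half-angle: c=0.566577, s=0.824009. N=√(24·2·24·2)=48.000000
k∈{0,1,2} keeps every argument non-negative
  k=0: (−1)^0·48.0000/(48)·0.5666^6·0.8240^0 = +0.033079
  k=1: (−1)^1·48.0000/(6)·0.5666^4·0.8240^2 = -0.559745
  k=2: (−1)^2·48.0000/(8)·0.5666^2·0.8240^4 = +0.887966
d^3_{1,1}(1.9369) = +0.033079 -0.559745 +0.887966 = +0.361300
|D^3_{1,1}|² = |d^3_{1,1}(β)|² = (+0.361300)² = 0.130538 (the z-rotation phases have unit modulus)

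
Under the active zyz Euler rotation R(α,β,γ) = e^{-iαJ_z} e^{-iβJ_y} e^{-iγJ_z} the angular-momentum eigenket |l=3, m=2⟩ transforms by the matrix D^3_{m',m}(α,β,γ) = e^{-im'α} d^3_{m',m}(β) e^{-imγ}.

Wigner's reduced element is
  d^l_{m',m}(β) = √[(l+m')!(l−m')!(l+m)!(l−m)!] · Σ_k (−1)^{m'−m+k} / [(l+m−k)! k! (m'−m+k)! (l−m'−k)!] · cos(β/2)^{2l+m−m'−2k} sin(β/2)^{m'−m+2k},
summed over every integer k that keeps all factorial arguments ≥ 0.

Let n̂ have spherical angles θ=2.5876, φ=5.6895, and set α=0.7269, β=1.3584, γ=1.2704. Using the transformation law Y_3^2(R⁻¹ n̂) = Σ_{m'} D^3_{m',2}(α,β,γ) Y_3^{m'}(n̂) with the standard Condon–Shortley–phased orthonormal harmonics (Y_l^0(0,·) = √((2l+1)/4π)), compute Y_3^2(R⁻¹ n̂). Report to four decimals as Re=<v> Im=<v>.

Re=0.0472 Im=-0.0240

Need the full column D^3_{m',2} for m'=−3..3 at α=0.7269, β=1.3584, γ=1.2704.
cos(β/2)=0.778076, sin(β/2)=0.628171
d^3_{-3,2}: single k=5 term ⇒ +0.186417;  D = +0.174461-0.065687i
d^3_{-2,2}: k∈[4..5] ⇒ +0.471329 -0.061442 = +0.409887;  D = +0.190656-0.362847i
d^3_{-1,2}: k∈[3..4] ⇒ +0.738462 -0.240664 = +0.497799;  D = -0.119828-0.483161i
d^3_{0,2}: k∈[2..3] ⇒ +0.792142 -0.516315 = +0.275827;  D = -0.227526-0.155924i
d^3_{1,2}: k∈[1..2] ⇒ +0.566482 -0.738462 = -0.171980;  D = +0.170614-0.021631i
d^3_{2,2}: k∈[0..1] ⇒ +0.221886 -0.723123 = -0.501237;  D = +0.329674-0.377563i
d^3_{3,2}: single k=0 term ⇒ -0.438795;  D = -0.003998-0.438777i
Y_3^{m'}(θ=2.5876,φ=5.6895) and Σ D·Y over m':
  (+0.1745-0.0657i)·(-0.0127+0.0594i)  (+0.1907-0.3628i)·(-0.0900-0.2231i)  (-0.1198-0.4832i)·(+0.3687+0.2488i)  (-0.2275-0.1559i)·(-0.1955+0.0000i)  (+0.1706-0.0216i)·(-0.3687+0.2488i)  (+0.3297-0.3776i)·(-0.0900+0.2231i)  (-0.0040-0.4388i)·(+0.0127+0.0594i)
Y_3^2(R⁻¹ n̂) = +0.047184-0.023997i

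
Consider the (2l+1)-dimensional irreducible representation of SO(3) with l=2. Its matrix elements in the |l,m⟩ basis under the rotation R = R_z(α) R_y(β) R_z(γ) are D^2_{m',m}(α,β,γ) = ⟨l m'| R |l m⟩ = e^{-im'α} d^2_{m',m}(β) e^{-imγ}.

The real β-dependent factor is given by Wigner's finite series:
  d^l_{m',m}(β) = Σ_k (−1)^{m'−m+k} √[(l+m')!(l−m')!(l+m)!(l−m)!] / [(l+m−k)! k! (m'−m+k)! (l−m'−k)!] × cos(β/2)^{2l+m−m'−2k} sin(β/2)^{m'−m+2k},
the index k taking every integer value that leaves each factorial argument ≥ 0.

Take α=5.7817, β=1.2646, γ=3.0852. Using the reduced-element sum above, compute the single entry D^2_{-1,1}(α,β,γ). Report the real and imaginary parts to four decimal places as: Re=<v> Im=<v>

Re=-0.5053 Im=0.2410

Split into d^2_{-1,1}(β=1.2646) × two z-phases.
With c≡cos(β/2)=0.806670 and s≡sin(β/2)=0.591002, N=[1·6·6·1]^{1/2}=6.000000
Admissible k: 2..3 (factorial args all ≥0)
  k=2: (−1)^0·6.0000/(2)·0.8067^2·0.5910^2 = +0.681853
  k=3: (−1)^1·6.0000/(6)·0.8067^0·0.5910^4 = -0.121999
d^2_{-1,1}(1.2646) = +0.681853 -0.121999 = +0.559855
D = (+0.876869-0.480728i)·(+0.559855)·(-0.998410-0.056363i) = -0.505308+0.241041i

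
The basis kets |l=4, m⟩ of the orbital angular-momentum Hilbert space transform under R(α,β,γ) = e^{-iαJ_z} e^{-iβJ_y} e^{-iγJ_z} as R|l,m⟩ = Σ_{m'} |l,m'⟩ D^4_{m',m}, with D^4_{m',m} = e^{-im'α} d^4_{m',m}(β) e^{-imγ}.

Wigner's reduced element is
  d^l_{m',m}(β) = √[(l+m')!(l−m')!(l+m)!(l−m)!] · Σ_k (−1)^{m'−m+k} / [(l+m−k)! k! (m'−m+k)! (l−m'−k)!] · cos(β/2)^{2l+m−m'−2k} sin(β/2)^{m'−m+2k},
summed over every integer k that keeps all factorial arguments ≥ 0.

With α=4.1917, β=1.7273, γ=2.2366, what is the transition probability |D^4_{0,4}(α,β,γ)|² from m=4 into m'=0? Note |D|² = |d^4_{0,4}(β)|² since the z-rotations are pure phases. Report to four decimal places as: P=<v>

P=0.2478

D^4_{0,4}(4.1917,1.7273,2.2366) = e^{-i·0·4.1917}·d^4_{0,4}(1.7273)·e^{-i·4·2.2366}. Compute d first:
Half-angle: c=0.649667, s=0.760219. N=√(24·24·40320·1)=4819.161753
The bounds max(0,m−m')=4 and min(l+m,l−m')=4 give 1 term
  k=4: (−1)^0·4819.1618/(576)·0.6497^4·0.7602^4 = +0.497814
d^4_{0,4}(1.7273) = +0.497814
|D^4_{0,4}|² = |d^4_{0,4}(β)|² = (+0.497814)² = 0.247819 (the z-rotation phases have unit modulus)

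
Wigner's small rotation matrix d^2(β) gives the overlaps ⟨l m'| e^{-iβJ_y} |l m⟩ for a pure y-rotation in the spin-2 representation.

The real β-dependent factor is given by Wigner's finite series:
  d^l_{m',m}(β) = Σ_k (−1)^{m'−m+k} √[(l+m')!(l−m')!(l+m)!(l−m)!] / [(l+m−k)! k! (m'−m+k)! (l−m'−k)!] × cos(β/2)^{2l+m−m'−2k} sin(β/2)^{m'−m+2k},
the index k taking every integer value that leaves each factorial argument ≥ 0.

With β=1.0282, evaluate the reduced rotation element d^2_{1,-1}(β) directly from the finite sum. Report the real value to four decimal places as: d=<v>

d=0.4916

d^2_{1,-1}(β=1.0282) via Wigner's sum:
With c≡cos(β/2)=0.870736 and s≡sin(β/2)=0.491751, N=[6·1·1·6]^{1/2}=6.000000
Admissible k: 0..1 (factorial args all ≥0)
  k=0: (−1)^2·6.0000/(2)·0.8707^2·0.4918^2 = +0.550028
  k=1: (−1)^3·6.0000/(6)·0.8707^0·0.4918^4 = -0.058477
d^2_{1,-1}(1.0282) = +0.550028 -0.058477 = +0.491552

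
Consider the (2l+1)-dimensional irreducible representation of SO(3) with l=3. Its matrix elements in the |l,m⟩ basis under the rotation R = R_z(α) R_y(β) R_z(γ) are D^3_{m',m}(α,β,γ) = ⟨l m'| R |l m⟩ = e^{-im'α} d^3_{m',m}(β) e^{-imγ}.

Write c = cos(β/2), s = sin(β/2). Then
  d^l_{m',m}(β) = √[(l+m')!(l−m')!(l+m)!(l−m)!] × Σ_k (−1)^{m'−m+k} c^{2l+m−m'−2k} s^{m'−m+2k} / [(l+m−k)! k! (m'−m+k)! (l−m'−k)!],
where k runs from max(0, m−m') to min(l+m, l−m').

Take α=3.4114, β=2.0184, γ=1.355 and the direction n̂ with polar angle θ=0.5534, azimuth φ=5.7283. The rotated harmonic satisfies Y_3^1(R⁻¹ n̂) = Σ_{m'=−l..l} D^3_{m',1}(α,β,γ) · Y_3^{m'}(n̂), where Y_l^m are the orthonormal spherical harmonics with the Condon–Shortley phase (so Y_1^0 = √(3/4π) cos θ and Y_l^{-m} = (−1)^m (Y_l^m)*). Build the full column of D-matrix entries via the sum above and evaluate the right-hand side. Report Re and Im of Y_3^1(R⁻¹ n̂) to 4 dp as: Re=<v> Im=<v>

Re=-0.1096 Im=-0.3035

Need the full column D^3_{m',1} for m'=−3..3 at α=3.4114, β=2.0184, γ=1.355.
cos(β/2)=0.532538, sin(β/2)=0.846406
d^3_{-3,1}: single k=4 term ⇒ +0.563718;  D = -0.481882+0.292520i
d^3_{-2,1}: k∈[3..4] ⇒ +0.579186 -0.731551 = -0.152365;  D = -0.104459+0.110920i
d^3_{-1,1}: k∈[2..4] ⇒ +0.345709 -1.164411 +0.367682 = -0.451019;  D = +0.210510-0.398879i
d^3_{0,1}: k∈[1..3] ⇒ +0.125581 -0.951700 +0.801374 = -0.024746;  D = -0.005299+0.024172i
d^3_{1,1}: k∈[0..2] ⇒ +0.022809 -0.460946 +0.873308 = +0.435171;  D = +0.023493+0.434537i
d^3_{2,1}: k∈[0..1] ⇒ -0.114639 +0.579186 = +0.464547;  D = -0.147814-0.440404i
d^3_{3,1}: single k=0 term ⇒ +0.223155;  D = +0.124826+0.184977i
Y_3^{m'}(θ=0.5534,φ=5.7283) and Σ D·Y over m':
  (-0.4819+0.2925i)·(-0.0057+0.0603i)  (-0.1045+0.1109i)·(+0.1068+0.2151i)  (+0.2105-0.3989i)·(+0.3781+0.2344i)  (-0.0053+0.0242i)·(+0.1965+0.0000i)  (+0.0235+0.4345i)·(-0.3781+0.2344i)  (-0.1478-0.4404i)·(+0.1068-0.2151i)  (+0.1248+0.1850i)·(+0.0057+0.0603i)
Y_3^1(R⁻¹ n̂) = -0.109585-0.303536i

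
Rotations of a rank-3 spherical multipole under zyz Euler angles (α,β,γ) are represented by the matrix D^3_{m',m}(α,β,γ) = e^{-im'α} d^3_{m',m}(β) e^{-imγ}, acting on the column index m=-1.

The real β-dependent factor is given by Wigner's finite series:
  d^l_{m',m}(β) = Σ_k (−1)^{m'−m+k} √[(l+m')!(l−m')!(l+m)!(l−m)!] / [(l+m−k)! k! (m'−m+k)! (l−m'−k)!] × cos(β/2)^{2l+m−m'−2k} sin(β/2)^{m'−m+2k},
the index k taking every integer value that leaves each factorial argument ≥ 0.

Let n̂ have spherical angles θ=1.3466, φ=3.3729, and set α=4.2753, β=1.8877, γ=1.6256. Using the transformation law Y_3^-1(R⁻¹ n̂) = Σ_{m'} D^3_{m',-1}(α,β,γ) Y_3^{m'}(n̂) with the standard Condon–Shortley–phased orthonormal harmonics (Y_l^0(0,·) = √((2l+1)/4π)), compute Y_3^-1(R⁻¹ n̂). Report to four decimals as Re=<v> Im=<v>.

Re=-0.0658 Im=-0.0391

Need the full column D^3_{m',-1} for m'=−3..3 at α=4.2753, β=1.8877, γ=1.6256.
cos(β/2)=0.586675, sin(β/2)=0.809823
d^3_{-3,-1}: single k=2 term ⇒ +0.300895;  D = -0.093031+0.286152i
d^3_{-2,-1}: k∈[1..2] ⇒ +0.177982 -0.678253 = -0.500271;  D = +0.365557+0.341524i
d^3_{-1,-1}: k∈[0..2] ⇒ +0.040774 -0.621526 +0.888190 = +0.307438;  D = +0.285246-0.114687i
d^3_{0,-1}: k∈[0..2] ⇒ -0.194970 +1.114483 -0.707845 = +0.211669;  D = -0.011594+0.211352i
d^3_{1,-1}: k∈[0..2] ⇒ +0.466144 -1.184253 +0.282059 = -0.436050;  D = +0.384352+0.205944i
d^3_{2,-1}: k∈[0..1] ⇒ -0.678253 +0.646171 = -0.032082;  D = -0.025698+0.019206i
d^3_{3,-1}: single k=0 term ⇒ +0.573324;  D = +0.116556+0.561351i
Y_3^{m'}(θ=1.3466,φ=3.3729) and Σ D·Y over m':
  (-0.0930+0.2862i)·(-0.2973+0.2473i)  (+0.3656+0.3415i)·(+0.1933-0.0964i)  (+0.2852-0.1147i)·(+0.2309-0.0544i)  (-0.0116+0.2114i)·(-0.2284+0.0000i)  (+0.3844+0.2059i)·(-0.2309-0.0544i)  (-0.0257+0.0192i)·(+0.1933+0.0964i)  (+0.1166+0.5614i)·(+0.2973+0.2473i)
Y_3^-1(R⁻¹ n̂) = -0.065805-0.039090i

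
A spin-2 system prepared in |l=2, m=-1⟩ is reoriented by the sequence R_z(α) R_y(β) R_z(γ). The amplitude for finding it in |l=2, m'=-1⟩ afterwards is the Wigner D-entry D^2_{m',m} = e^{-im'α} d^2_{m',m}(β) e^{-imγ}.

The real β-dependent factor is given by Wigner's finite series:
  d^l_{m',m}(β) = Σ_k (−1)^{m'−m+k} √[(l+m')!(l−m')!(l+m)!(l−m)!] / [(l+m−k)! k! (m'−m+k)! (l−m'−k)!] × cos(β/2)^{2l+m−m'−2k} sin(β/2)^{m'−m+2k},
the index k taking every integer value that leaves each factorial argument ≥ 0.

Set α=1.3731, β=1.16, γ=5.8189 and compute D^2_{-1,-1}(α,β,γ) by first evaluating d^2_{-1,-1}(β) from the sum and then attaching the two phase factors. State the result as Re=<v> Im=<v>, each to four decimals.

Re=-0.0866 Im=-0.1111

Split into d^2_{-1,-1}(β=1.16) × two z-phases.
With c≡cos(β/2)=0.836463 and s≡sin(β/2)=0.548024, N=[1·6·1·6]^{1/2}=6.000000
k: max(0,(-1)−(-1))=0 … min(2+(-1),2−(-1))=1
  k=0: (−1)^0·6.0000/(6)·0.8365^4·0.5480^0 = +0.489538
  k=1: (−1)^1·6.0000/(2)·0.8365^2·0.5480^2 = -0.630396
d^2_{-1,-1}(1.16) = +0.489538 -0.630396 = -0.140858
Phases: e^{-i·(-1)·1.3731}=+0.196411+0.980522i, e^{-i·(-1)·5.8189}=+0.894142-0.447784i ⇒ D=-0.086583-0.111106i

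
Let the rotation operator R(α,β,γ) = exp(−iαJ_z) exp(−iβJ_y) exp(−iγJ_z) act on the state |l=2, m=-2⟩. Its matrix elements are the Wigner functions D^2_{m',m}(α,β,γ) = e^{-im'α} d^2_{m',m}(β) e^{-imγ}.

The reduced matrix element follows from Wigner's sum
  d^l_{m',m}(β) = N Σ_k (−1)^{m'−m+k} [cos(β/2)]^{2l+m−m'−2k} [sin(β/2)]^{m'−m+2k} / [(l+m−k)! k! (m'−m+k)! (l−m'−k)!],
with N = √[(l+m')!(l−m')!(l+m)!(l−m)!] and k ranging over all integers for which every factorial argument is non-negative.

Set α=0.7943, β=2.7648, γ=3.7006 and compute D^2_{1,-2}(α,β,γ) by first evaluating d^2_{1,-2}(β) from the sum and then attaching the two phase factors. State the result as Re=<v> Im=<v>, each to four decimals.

Split into d^2_{1,-2}(β=2.7648) × two z-phases.
With c≡cos(β/2)=0.187284 and s≡sin(β/2)=0.982306, N=[6·1·1·24]^{1/2}=12.000000
Admissible k: 0..0 (factorial args all ≥0)
  k=0: (−1)^3·12.0000/(6)·0.1873^1·0.9823^3 = -0.355034
d^2_{1,-2}(2.7648) = -0.355034
D = (+0.700784-0.713373i)·(-0.355034)·(+0.437469+0.899234i) = -0.336594-0.112933i

Re=-0.3366 Im=-0.1129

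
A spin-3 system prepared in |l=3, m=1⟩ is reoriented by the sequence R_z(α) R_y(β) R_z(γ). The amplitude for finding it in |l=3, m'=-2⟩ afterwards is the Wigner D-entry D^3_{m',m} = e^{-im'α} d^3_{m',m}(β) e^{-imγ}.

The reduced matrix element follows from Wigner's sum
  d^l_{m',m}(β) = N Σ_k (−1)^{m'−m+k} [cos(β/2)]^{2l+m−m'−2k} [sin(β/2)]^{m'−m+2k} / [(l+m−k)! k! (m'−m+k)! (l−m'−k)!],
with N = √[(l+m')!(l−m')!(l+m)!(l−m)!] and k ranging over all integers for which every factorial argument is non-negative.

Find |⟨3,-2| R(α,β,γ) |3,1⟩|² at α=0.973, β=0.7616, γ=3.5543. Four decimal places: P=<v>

Split into d^3_{-2,1}(β=0.7616) × two z-phases.
With c≡cos(β/2)=0.928368 and s≡sin(β/2)=0.371663, N=[1·120·24·2]^{1/2}=75.894664
Admissible k: 3..4 (factorial args all ≥0)
  k=3: (−1)^0·75.8947/(12)·0.9284^3·0.3717^3 = +0.259800
  k=4: (−1)^1·75.8947/(24)·0.9284^1·0.3717^5 = -0.020819
d^3_{-2,1}(0.7616) = +0.259800 -0.020819 = +0.238980
|D^3_{-2,1}|² = |d^3_{-2,1}(β)|² = (+0.238980)² = 0.057112 (the z-rotation phases have unit modulus)

P=0.0571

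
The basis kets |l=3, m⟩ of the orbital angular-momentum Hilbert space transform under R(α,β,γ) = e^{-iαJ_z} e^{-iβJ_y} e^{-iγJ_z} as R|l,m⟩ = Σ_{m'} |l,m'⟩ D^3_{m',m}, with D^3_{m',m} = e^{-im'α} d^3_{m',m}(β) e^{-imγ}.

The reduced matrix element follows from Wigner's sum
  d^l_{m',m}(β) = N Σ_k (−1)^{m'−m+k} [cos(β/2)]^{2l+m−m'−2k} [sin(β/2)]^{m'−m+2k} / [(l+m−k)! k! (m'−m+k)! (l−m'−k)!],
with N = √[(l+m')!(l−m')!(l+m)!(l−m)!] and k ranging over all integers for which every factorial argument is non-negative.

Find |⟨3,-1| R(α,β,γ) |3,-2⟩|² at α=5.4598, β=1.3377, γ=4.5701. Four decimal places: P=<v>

Split into d^3_{-1,-2}(β=1.3377) × two z-phases.
c=cos(1.3377/2)=0.784535, s=sin(1.3377/2)=0.620084; N=√[2·24·1·120]=75.894664
k∈{0,1} keeps every argument non-negative
  k=0: (−1)^1·75.8947/(24)·0.7845^5·0.6201^1 = -0.582791
  k=1: (−1)^2·75.8947/(12)·0.7845^3·0.6201^3 = +0.728148
d^3_{-1,-2}(1.3377) = -0.582791 +0.728148 = +0.145356
|D^3_{-1,-2}|² = |d^3_{-1,-2}(β)|² = (+0.145356)² = 0.021128 (the z-rotation phases have unit modulus)

P=0.0211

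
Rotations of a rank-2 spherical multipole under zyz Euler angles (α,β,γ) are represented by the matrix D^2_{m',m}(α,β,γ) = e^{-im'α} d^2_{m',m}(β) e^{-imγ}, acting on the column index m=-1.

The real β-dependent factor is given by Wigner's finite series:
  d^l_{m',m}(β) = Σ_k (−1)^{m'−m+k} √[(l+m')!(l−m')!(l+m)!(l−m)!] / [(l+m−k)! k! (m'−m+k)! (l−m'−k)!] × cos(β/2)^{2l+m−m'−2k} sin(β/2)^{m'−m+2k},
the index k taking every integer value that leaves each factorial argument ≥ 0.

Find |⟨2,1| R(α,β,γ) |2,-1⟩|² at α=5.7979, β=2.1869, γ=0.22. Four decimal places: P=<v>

P=0.0151

D^2_{1,-1}(5.7979,2.1869,0.22) = e^{-i·1·5.7979}·d^2_{1,-1}(2.1869)·e^{-i·-1·0.22}. Compute d first:
c=cos(2.1869/2)=0.459424, s=sin(2.1869/2)=0.888217; N=√[6·1·1·6]=6.000000
Admissible k: 0..1 (factorial args all ≥0)
  k=0: (−1)^2·6.0000/(2)·0.4594^2·0.8882^2 = +0.499559
  k=1: (−1)^3·6.0000/(6)·0.4594^0·0.8882^4 = -0.622410
d^2_{1,-1}(2.1869) = +0.499559 -0.622410 = -0.122852
|D^2_{1,-1}|² = |d^2_{1,-1}(β)|² = (-0.122852)² = 0.015093 (the z-rotation phases have unit modulus)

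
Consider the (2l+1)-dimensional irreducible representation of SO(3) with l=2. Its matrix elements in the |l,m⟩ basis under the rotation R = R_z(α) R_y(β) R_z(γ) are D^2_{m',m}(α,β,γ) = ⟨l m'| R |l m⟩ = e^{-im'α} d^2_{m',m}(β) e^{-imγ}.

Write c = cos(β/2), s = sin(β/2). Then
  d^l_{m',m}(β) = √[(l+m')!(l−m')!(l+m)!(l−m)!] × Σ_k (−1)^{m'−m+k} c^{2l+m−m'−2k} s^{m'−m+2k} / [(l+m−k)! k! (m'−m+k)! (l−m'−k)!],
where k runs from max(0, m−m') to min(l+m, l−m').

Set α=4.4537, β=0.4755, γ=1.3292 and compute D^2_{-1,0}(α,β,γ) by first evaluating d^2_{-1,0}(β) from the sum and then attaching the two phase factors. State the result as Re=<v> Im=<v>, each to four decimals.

First d^2_{-1,0}(β=0.4755), then the phase factors e^{-i(-1)α} and e^{-i(0)γ}:
With c≡cos(β/2)=0.971870 and s≡sin(β/2)=0.235517, N=[1·6·2·2]^{1/2}=4.898979
The bounds max(0,m−m')=1 and min(l+m,l−m')=2 give 2 terms
  k=1: (−1)^0·4.8990/(2)·0.9719^3·0.2355^1 = +0.529568
  k=2: (−1)^1·4.8990/(2)·0.9719^1·0.2355^3 = -0.031099
d^2_{-1,0}(0.4755) = +0.529568 -0.031099 = +0.498469
Attach z-rotation phases: D = e^{-i(-1)(4.4537)}·(+0.498469)·e^{-i(0)(1.3292)} = -0.127515-0.481883i

Re=-0.1275 Im=-0.4819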